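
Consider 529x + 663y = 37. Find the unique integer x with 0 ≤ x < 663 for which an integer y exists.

Euclid: 663 = 1·529 + 134; 529 = 3·134 + 127; 134 = 1·127 + 7; 127 = 18·7 + 1; 7 = 7·1 + 0 → gcd = 1; 37 = 1·37.
Back-substitution yields 529·(94) + 663·(-75) = 1, so one solution is x = 94·37 = 3478, y = -75·37 = -2775.
Solutions in x differ by 663/1 = 663; the one in [0, 663) is 3478 mod 663 = 163.

163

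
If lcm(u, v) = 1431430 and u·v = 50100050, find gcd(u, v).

gcd·lcm = product, so gcd = 50100050/1431430 = 35.

35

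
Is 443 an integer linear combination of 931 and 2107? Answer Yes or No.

By Bézout, 931u − 2107v = 443 has integer solutions iff gcd(931, 2107) | 443.
Euclid: 2107 = 2·931 + 245; 931 = 3·245 + 196; 245 = 1·196 + 49; 196 = 4·49 + 0. gcd = 49; 443 mod 49 = 2. No.

No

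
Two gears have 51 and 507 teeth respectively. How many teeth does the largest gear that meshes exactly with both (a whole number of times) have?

3

51 = 3 · 17
507 = 3 · 13²
Common: 3 = 3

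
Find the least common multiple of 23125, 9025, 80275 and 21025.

1186510658125

lcm(23125, 9025) = 23125·9025/gcd = 208703125/25 = 8348125
lcm(8348125, 80275) = 8348125·80275/gcd = 670145734375/475 = 1410833125
lcm(1410833125, 21025) = 1410833125·21025/gcd = 29662766453125/25 = 1186510658125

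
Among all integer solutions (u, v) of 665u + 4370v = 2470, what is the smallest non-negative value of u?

gcd(665, 4370) = 95 (Euclid: 4370 = 6·665 + 380; 665 = 1·380 + 285; 380 = 1·285 + 95; 285 = 3·95 + 0), and 95 | 2470.
Extended Euclid: 665·(-13) + 4370·(2) = 95. Scale by 26: u₀ = -338.
General solution u = u₀ + 46t; reducing mod 46 gives u = 30 (and v = -4).

30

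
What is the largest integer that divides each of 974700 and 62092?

974700 = 2² · 3³ · 5² · 19²
62092 = 2² · 19² · 43
Common: 2² · 19² = 1444

1444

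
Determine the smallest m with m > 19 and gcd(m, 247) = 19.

38

Multiples of 19 above 19: 19·2, 19·3, … . Need the cofactor coprime to 247/19 = 13.
Checking s = 2, 3, … the first with gcd(s, 13) = 1 is s = 2, giving 38.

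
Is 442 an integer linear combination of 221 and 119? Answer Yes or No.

Yes

gcd(221, 119): 221 = 1·119 + 102; 119 = 1·102 + 17; 102 = 6·17 + 0 → 17
17 divides 442, so a solution exists.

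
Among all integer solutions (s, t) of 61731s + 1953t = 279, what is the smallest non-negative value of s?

186

Reduce mod 1953: 61731s ≡ 279 (mod 1953). With g = gcd(61731, 1953) = 9 dividing 279, divide through: 6859s ≡ 31 (mod 217).
Since gcd(6859, 217) = 1, s ≡ 31·(6859)⁻¹ ≡ 186 (mod 217). Smallest non-negative: 186.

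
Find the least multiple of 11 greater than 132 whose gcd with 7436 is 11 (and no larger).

165

gcd(t, 7436) = 11 forces 11 | t; write t = 11s. Then gcd(11s, 11·676) = 11·gcd(s, 676), so need gcd(s, 676) = 1.
11s > 132 gives s ≥ 13. The least s ≥ 13 coprime to 676 is 15, so t = 11·15 = 165.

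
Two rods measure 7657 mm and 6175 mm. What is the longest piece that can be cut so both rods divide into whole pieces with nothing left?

247

Euclid: 7657 = 1·6175 + 1482; 6175 = 4·1482 + 247; 1482 = 6·247 + 0. Last nonzero remainder: 247.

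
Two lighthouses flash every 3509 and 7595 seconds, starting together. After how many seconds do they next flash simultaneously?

3509 = 11² · 29; 7595 = 5 · 7² · 31
max exponents: 5 · 7² · 11² · 29 · 31 = 26650855

26650855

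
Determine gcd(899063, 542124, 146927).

407

gcd(899063, 542124): 899063 = 1·542124 + 356939; 542124 = 1·356939 + 185185; 356939 = 1·185185 + 171754; 185185 = 1·171754 + 13431; 171754 = 12·13431 + 10582; 13431 = 1·10582 + 2849; 10582 = 3·2849 + 2035; 2849 = 1·2035 + 814; 2035 = 2·814 + 407; 814 = 2·407 + 0 → 407
gcd(407, 146927): 146927 = 361·407 + 0 → 407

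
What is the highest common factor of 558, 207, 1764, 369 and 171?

9

gcd(558, 207): 558 = 2·207 + 144; 207 = 1·144 + 63; 144 = 2·63 + 18; 63 = 3·18 + 9; 18 = 2·9 + 0 → 9
gcd(9, 1764): 1764 = 196·9 + 0 → 9
gcd(9, 369): 369 = 41·9 + 0 → 9
gcd(9, 171): 171 = 19·9 + 0 → 9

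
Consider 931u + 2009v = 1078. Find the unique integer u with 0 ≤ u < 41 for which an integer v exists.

40

gcd(931, 2009) = 49 (Euclid: 2009 = 2·931 + 147; 931 = 6·147 + 49; 147 = 3·49 + 0), and 49 | 1078.
Extended Euclid: 931·(13) + 2009·(-6) = 49. Scale by 22: u₀ = 286.
General solution u = u₀ + 41t; reducing mod 41 gives u = 40 (and v = -18).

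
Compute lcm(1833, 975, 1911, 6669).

383967675

1833 = 3 · 13 · 47; 975 = 3 · 5² · 13; 1911 = 3 · 7² · 13; 6669 = 3³ · 13 · 19
lcm takes max exponent of each prime: 3³ · 5² · 7² · 13 · 19 · 47 = 383967675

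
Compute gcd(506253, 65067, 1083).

3

gcd(506253, 65067): 506253 = 7·65067 + 50784; 65067 = 1·50784 + 14283; 50784 = 3·14283 + 7935; 14283 = 1·7935 + 6348; 7935 = 1·6348 + 1587; 6348 = 4·1587 + 0 → 1587
gcd(1587, 1083): 1587 = 1·1083 + 504; 1083 = 2·504 + 75; 504 = 6·75 + 54; 75 = 1·54 + 21; 54 = 2·21 + 12; 21 = 1·12 + 9; 12 = 1·9 + 3; 9 = 3·3 + 0 → 3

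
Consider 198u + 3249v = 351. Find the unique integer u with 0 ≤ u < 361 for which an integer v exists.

Reduce mod 3249: 198u ≡ 351 (mod 3249). With g = gcd(198, 3249) = 9 dividing 351, divide through: 22u ≡ 39 (mod 361).
Since gcd(22, 361) = 1, u ≡ 39·(22)⁻¹ ≡ 51 (mod 361). Smallest non-negative: 51.

51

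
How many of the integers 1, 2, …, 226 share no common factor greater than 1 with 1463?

167

1463 = 7·11·19. Inclusion–exclusion on these primes:
226 − ⌊226/7⌋ − ⌊226/11⌋ − ⌊226/19⌋ + ⌊226/77⌋ + ⌊226/133⌋ + ⌊226/209⌋ − ⌊226/1463⌋ = 167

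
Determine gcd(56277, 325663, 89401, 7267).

56277 = 3² · 13² · 37; 325663 = 13² · 41 · 47; 89401 = 13² · 23²; 7267 = 13² · 43
gcd takes min exponent of each prime: 13² = 169

169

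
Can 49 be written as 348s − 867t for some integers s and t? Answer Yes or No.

No

gcd(348, 867): 867 = 2·348 + 171; 348 = 2·171 + 6; 171 = 28·6 + 3; 6 = 2·3 + 0 → 3
3 does not divide 49, so a solution does not exist.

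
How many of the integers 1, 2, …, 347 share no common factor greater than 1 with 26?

Prime factors of 26: 2, 13. Count integers ≤ 347 divisible by none of them.
By inclusion–exclusion: 347 − ⌊347/2⌋ − ⌊347/13⌋ + ⌊347/26⌋ = 161.

161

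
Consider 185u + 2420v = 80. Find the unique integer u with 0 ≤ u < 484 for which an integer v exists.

Euclid: 2420 = 13·185 + 15; 185 = 12·15 + 5; 15 = 3·5 + 0 → gcd = 5; 80 = 5·16.
Back-substitution yields 185·(157) + 2420·(-12) = 5, so one solution is u = 157·16 = 2512, v = -12·16 = -192.
Solutions in u differ by 2420/5 = 484; the one in [0, 484) is 2512 mod 484 = 92.

92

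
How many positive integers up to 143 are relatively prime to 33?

Prime factors of 33: 3, 11. Count integers ≤ 143 divisible by none of them.
By inclusion–exclusion: 143 − ⌊143/3⌋ − ⌊143/11⌋ + ⌊143/33⌋ = 87.

87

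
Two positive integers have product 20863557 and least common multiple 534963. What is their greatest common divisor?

From gcd × lcm = mn: gcd = 20863557 / 534963 = 39.

39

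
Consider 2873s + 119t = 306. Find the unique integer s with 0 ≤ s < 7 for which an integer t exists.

4

gcd(2873, 119) = 17 (Euclid: 2873 = 24·119 + 17; 119 = 7·17 + 0), and 17 | 306.
Extended Euclid: 2873·(1) + 119·(-24) = 17. Scale by 18: s₀ = 18.
General solution s = s₀ + 7k; reducing mod 7 gives s = 4 (and t = -94).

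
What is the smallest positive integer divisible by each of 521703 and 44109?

15129387

gcd first: 521703 = 11·44109 + 36504; 44109 = 1·36504 + 7605; 36504 = 4·7605 + 6084; 7605 = 1·6084 + 1521; 6084 = 4·1521 + 0 → gcd = 1521
lcm = 521703·44109/gcd = 23011797627/1521 = 15129387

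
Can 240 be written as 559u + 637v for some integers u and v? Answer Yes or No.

No

gcd(559, 637): 637 = 1·559 + 78; 559 = 7·78 + 13; 78 = 6·13 + 0 → 13
13 does not divide 240, so a solution does not exist.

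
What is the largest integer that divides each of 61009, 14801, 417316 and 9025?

361

gcd(61009, 14801): 61009 = 4·14801 + 1805; 14801 = 8·1805 + 361; 1805 = 5·361 + 0 → 361
gcd(361, 417316): 417316 = 1156·361 + 0 → 361
gcd(361, 9025): 9025 = 25·361 + 0 → 361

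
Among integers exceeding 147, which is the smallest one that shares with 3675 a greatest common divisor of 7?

154

Multiples of 7 above 147: 7·22, 7·23, … . Need the cofactor coprime to 3675/7 = 525.
Checking s = 22, 23, … the first with gcd(s, 525) = 1 is s = 22, giving 154.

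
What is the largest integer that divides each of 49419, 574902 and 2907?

gcd(49419, 574902): 574902 = 11·49419 + 31293; 49419 = 1·31293 + 18126; 31293 = 1·18126 + 13167; 18126 = 1·13167 + 4959; 13167 = 2·4959 + 3249; 4959 = 1·3249 + 1710; 3249 = 1·1710 + 1539; 1710 = 1·1539 + 171; 1539 = 9·171 + 0 → 171
gcd(171, 2907): 2907 = 17·171 + 0 → 171

171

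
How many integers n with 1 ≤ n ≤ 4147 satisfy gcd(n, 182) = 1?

1641

182 = 2·7·13. Inclusion–exclusion on these primes:
4147 − ⌊4147/2⌋ − ⌊4147/7⌋ − ⌊4147/13⌋ + ⌊4147/14⌋ + ⌊4147/26⌋ + ⌊4147/91⌋ − ⌊4147/182⌋ = 1641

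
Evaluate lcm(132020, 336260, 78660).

132020 = 2² · 5 · 7 · 23 · 41; 336260 = 2² · 5 · 17 · 23 · 43; 78660 = 2² · 3² · 5 · 19 · 23
lcm takes max exponent of each prime: 2² · 3² · 5 · 7 · 17 · 19 · 23 · 41 · 43 = 16502632020

16502632020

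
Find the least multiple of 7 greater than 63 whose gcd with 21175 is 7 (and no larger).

84

Multiples of 7 above 63: 7·10, 7·11, … . Need the cofactor coprime to 21175/7 = 3025.
Checking s = 10, 11, … the first with gcd(s, 3025) = 1 is s = 12, giving 84.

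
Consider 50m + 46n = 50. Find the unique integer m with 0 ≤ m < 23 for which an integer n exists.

Reduce mod 46: 50m ≡ 50 (mod 46). With g = gcd(50, 46) = 2 dividing 50, divide through: 25m ≡ 25 (mod 23).
Since gcd(25, 23) = 1, m ≡ 25·(25)⁻¹ ≡ 1 (mod 23). Smallest non-negative: 1.

1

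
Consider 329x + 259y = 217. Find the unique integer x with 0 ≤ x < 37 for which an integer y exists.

gcd(329, 259) = 7 (Euclid: 329 = 1·259 + 70; 259 = 3·70 + 49; 70 = 1·49 + 21; 49 = 2·21 + 7; 21 = 3·7 + 0), and 7 | 217.
Extended Euclid: 329·(-11) + 259·(14) = 7. Scale by 31: x₀ = -341.
General solution x = x₀ + 37t; reducing mod 37 gives x = 29 (and y = -36).

29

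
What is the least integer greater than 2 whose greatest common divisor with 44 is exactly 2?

6

gcd(x, 44) = 2 forces 2 | x; write x = 2s. Then gcd(2s, 2·22) = 2·gcd(s, 22), so need gcd(s, 22) = 1.
2s > 2 gives s ≥ 2. The least s ≥ 2 coprime to 22 is 3, so x = 2·3 = 6.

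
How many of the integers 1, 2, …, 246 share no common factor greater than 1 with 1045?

170

Prime factors of 1045: 5, 11, 19. Count integers ≤ 246 divisible by none of them.
By inclusion–exclusion: 246 − ⌊246/5⌋ − ⌊246/11⌋ − ⌊246/19⌋ + ⌊246/55⌋ + ⌊246/95⌋ + ⌊246/209⌋ − ⌊246/1045⌋ = 170.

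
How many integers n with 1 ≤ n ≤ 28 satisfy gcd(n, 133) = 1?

133 = 7·19. Inclusion–exclusion on these primes:
28 − ⌊28/7⌋ − ⌊28/19⌋ + ⌊28/133⌋ = 23

23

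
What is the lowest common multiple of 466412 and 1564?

gcd first: 466412 = 298·1564 + 340; 1564 = 4·340 + 204; 340 = 1·204 + 136; 204 = 1·136 + 68; 136 = 2·68 + 0 → gcd = 68
lcm = 466412·1564/gcd = 729468368/68 = 10727476

10727476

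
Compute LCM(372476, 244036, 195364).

2045265716

lcm(372476, 244036) = 372476·244036/gcd = 90897553136/12844 = 7077044
lcm(7077044, 195364) = 7077044·195364/gcd = 1382599624016/676 = 2045265716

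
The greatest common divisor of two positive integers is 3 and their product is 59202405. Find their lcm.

Since gcd(u,v)·lcm(u,v) = uv, lcm = 59202405/3 = 19734135.

19734135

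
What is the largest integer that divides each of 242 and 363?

Euclid: 363 = 1·242 + 121; 242 = 2·121 + 0. Last nonzero remainder: 121.

121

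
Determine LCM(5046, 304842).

5046 = 2 · 3 · 29²; 304842 = 2 · 3 · 23 · 47²
max exponents: 2 · 3 · 23 · 29² · 47² = 256372122

256372122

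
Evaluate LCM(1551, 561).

26367

gcd first: 1551 = 2·561 + 429; 561 = 1·429 + 132; 429 = 3·132 + 33; 132 = 4·33 + 0 → gcd = 33
lcm = 1551·561/gcd = 870111/33 = 26367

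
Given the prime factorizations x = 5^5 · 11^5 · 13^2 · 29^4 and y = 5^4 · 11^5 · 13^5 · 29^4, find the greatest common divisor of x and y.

12031565489961875

min exponent per shared prime: 5^4 · 11^5 · 13^2 · 29^4 = 12031565489961875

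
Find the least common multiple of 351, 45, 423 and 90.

164970

lcm(351, 45) = 351·45/gcd = 15795/9 = 1755
lcm(1755, 423) = 1755·423/gcd = 742365/9 = 82485
lcm(82485, 90) = 82485·90/gcd = 7423650/45 = 164970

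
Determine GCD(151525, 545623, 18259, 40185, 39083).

151525 = 5² · 11 · 19 · 29; 545623 = 13 · 19 · 47²; 18259 = 19 · 31²; 40185 = 3² · 5 · 19 · 47; 39083 = 11² · 17 · 19
gcd takes min exponent of each prime: 19 = 19

19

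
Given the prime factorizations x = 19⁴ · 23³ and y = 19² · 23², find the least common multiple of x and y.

1585615607

max exponent per prime: 19⁴ · 23³ = 1585615607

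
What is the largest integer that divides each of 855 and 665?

95

855 = 3² · 5 · 19
665 = 5 · 7 · 19
Common: 5 · 19 = 95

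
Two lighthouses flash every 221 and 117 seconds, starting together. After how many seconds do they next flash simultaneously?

221 = 13 · 17; 117 = 3² · 13
max exponents: 3² · 13 · 17 = 1989

1989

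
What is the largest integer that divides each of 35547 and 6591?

35547 = 3 · 17² · 41
6591 = 3 · 13³
Common: 3 = 3

3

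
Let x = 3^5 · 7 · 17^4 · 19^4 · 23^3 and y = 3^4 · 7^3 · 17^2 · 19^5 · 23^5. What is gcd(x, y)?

min exponent per shared prime: 3^4 · 7 · 17^2 · 19^4 · 23^3 = 259823730209841

259823730209841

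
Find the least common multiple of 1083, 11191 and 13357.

1242201

1083 = 3 · 19²; 11191 = 19² · 31; 13357 = 19² · 37
lcm takes max exponent of each prime: 3 · 19² · 31 · 37 = 1242201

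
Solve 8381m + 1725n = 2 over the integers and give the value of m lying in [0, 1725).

Reduce mod 1725: 8381m ≡ 2 (mod 1725). With g = gcd(8381, 1725) = 1 dividing 2, divide through: 8381m ≡ 2 (mod 1725).
Since gcd(8381, 1725) = 1, m ≡ 2·(8381)⁻¹ ≡ 1117 (mod 1725). Smallest non-negative: 1117.

1117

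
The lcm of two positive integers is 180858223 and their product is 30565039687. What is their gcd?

gcd·lcm = product, so gcd = 30565039687/180858223 = 169.

169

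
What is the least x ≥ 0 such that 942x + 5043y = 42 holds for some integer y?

gcd(942, 5043) = 3 (Euclid: 5043 = 5·942 + 333; 942 = 2·333 + 276; 333 = 1·276 + 57; 276 = 4·57 + 48; 57 = 1·48 + 9; 48 = 5·9 + 3; 9 = 3·3 + 0), and 3 | 42.
Extended Euclid: 942·(530) + 5043·(-99) = 3. Scale by 14: x₀ = 7420.
General solution x = x₀ + 1681t; reducing mod 1681 gives x = 696 (and y = -130).

696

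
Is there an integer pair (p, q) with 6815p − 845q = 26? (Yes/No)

By Bézout, 6815p − 845q = 26 has integer solutions iff gcd(6815, 845) | 26.
Euclid: 6815 = 8·845 + 55; 845 = 15·55 + 20; 55 = 2·20 + 15; 20 = 1·15 + 5; 15 = 3·5 + 0. gcd = 5; 26 mod 5 = 1. No.

No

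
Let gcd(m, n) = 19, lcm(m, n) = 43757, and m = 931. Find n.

893

m·n = gcd·lcm = 19·43757 = 831383, so n = 831383/931 = 893.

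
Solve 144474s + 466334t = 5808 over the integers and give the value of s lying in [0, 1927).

1133

Reduce mod 466334: 144474s ≡ 5808 (mod 466334). With g = gcd(144474, 466334) = 242 dividing 5808, divide through: 597s ≡ 24 (mod 1927).
Since gcd(597, 1927) = 1, s ≡ 24·(597)⁻¹ ≡ 1133 (mod 1927). Smallest non-negative: 1133.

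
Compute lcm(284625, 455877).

gcd first: 455877 = 1·284625 + 171252; 284625 = 1·171252 + 113373; 171252 = 1·113373 + 57879; 113373 = 1·57879 + 55494; 57879 = 1·55494 + 2385; 55494 = 23·2385 + 639; 2385 = 3·639 + 468; 639 = 1·468 + 171; 468 = 2·171 + 126; 171 = 1·126 + 45; 126 = 2·45 + 36; 45 = 1·36 + 9; 36 = 4·9 + 0 → gcd = 9
lcm = 284625·455877/gcd = 129753991125/9 = 14417110125

14417110125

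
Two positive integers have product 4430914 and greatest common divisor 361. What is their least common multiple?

Since gcd(a,b)·lcm(a,b) = ab, lcm = 4430914/361 = 12274.

12274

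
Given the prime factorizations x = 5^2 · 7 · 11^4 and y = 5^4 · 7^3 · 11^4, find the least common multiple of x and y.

max exponent per prime: 5^4 · 7^3 · 11^4 = 3138664375

3138664375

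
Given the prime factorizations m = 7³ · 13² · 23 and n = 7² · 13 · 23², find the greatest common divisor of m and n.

14651

min exponent per shared prime: 7² · 13 · 23 = 14651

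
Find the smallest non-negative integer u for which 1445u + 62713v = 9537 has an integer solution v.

50

Euclid: 62713 = 43·1445 + 578; 1445 = 2·578 + 289; 578 = 2·289 + 0 → gcd = 289; 9537 = 289·33.
Back-substitution yields 1445·(87) + 62713·(-2) = 289, so one solution is u = 87·33 = 2871, v = -2·33 = -66.
Solutions in u differ by 62713/289 = 217; the one in [0, 217) is 2871 mod 217 = 50.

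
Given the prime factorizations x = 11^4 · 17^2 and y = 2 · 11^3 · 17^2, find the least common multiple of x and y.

8462498

max exponent per prime: 2 · 11^4 · 17^2 = 8462498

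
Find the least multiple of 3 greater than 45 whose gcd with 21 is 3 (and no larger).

Multiples of 3 above 45: 3·16, 3·17, … . Need the cofactor coprime to 21/3 = 7.
Checking s = 16, 17, … the first with gcd(s, 7) = 1 is s = 16, giving 48.

48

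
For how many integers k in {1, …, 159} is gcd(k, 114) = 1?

50

Prime factors of 114: 2, 3, 19. Count integers ≤ 159 divisible by none of them.
By inclusion–exclusion: 159 − ⌊159/2⌋ − ⌊159/3⌋ − ⌊159/19⌋ + ⌊159/6⌋ + ⌊159/38⌋ + ⌊159/57⌋ − ⌊159/114⌋ = 50.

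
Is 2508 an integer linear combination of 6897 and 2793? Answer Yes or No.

Yes

gcd(6897, 2793): 6897 = 2·2793 + 1311; 2793 = 2·1311 + 171; 1311 = 7·171 + 114; 171 = 1·114 + 57; 114 = 2·57 + 0 → 57
57 divides 2508, so a solution exists.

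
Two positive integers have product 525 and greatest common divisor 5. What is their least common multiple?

105

gcd·lcm = product, so lcm = 525/5 = 105.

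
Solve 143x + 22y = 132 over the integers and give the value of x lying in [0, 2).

Reduce mod 22: 143x ≡ 132 (mod 22). With g = gcd(143, 22) = 11 dividing 132, divide through: 13x ≡ 12 (mod 2).
Since gcd(13, 2) = 1, x ≡ 12·(13)⁻¹ ≡ 0 (mod 2). Smallest non-negative: 0.

0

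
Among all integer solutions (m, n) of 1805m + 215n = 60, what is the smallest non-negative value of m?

Reduce mod 215: 1805m ≡ 60 (mod 215). With g = gcd(1805, 215) = 5 dividing 60, divide through: 361m ≡ 12 (mod 43).
Since gcd(361, 43) = 1, m ≡ 12·(361)⁻¹ ≡ 26 (mod 43). Smallest non-negative: 26.

26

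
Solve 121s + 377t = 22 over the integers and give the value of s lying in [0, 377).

103

gcd(121, 377) = 1 (Euclid: 377 = 3·121 + 14; 121 = 8·14 + 9; 14 = 1·9 + 5; 9 = 1·5 + 4; 5 = 1·4 + 1; 4 = 4·1 + 0), and 1 | 22.
Extended Euclid: 121·(-81) + 377·(26) = 1. Scale by 22: s₀ = -1782.
General solution s = s₀ + 377k; reducing mod 377 gives s = 103 (and t = -33).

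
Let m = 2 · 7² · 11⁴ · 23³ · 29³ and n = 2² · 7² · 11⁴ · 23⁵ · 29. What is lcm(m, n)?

450463893002618572

max exponent per prime: 2² · 7² · 11⁴ · 23⁵ · 29³ = 450463893002618572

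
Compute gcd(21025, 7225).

21025 = 5² · 29²
7225 = 5² · 17²
Common: 5² = 25

25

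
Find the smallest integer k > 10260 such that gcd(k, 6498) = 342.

10602

gcd(k, 6498) = 342 forces 342 | k; write k = 342s. Then gcd(342s, 342·19) = 342·gcd(s, 19), so need gcd(s, 19) = 1.
342s > 10260 gives s ≥ 31. The least s ≥ 31 coprime to 19 is 31, so k = 342·31 = 10602.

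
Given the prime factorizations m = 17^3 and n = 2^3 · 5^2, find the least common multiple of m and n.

982600

max exponent per prime: 2^3 · 5^2 · 17^3 = 982600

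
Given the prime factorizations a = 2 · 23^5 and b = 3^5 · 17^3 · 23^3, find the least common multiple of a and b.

15368172035274

max exponent per prime: 2 · 3^5 · 17^3 · 23^5 = 15368172035274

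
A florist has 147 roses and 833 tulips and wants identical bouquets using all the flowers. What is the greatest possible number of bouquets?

147 = 3 · 7²
833 = 7² · 17
Common: 7² = 49

49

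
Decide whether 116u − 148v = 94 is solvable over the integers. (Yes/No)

No

gcd(116, 148): 148 = 1·116 + 32; 116 = 3·32 + 20; 32 = 1·20 + 12; 20 = 1·12 + 8; 12 = 1·8 + 4; 8 = 2·4 + 0 → 4
4 does not divide 94, so a solution does not exist.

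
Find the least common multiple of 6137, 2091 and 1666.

lcm(6137, 2091) = 6137·2091/gcd = 12832467/17 = 754851
lcm(754851, 1666) = 754851·1666/gcd = 1257581766/17 = 73975398

73975398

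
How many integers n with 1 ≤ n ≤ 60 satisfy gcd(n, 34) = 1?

28

34 = 2·17. Inclusion–exclusion on these primes:
60 − ⌊60/2⌋ − ⌊60/17⌋ + ⌊60/34⌋ = 28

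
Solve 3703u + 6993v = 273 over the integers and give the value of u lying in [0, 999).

831

Reduce mod 6993: 3703u ≡ 273 (mod 6993). With g = gcd(3703, 6993) = 7 dividing 273, divide through: 529u ≡ 39 (mod 999).
Since gcd(529, 999) = 1, u ≡ 39·(529)⁻¹ ≡ 831 (mod 999). Smallest non-negative: 831.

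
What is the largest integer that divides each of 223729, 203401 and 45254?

223729 = 11² · 43²; 203401 = 11² · 41²; 45254 = 2 · 11³ · 17
gcd takes min exponent of each prime: 11² = 121

121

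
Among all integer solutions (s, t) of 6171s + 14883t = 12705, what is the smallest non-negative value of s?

gcd(6171, 14883) = 363 (Euclid: 14883 = 2·6171 + 2541; 6171 = 2·2541 + 1089; 2541 = 2·1089 + 363; 1089 = 3·363 + 0), and 363 | 12705.
Extended Euclid: 6171·(-12) + 14883·(5) = 363. Scale by 35: s₀ = -420.
General solution s = s₀ + 41k; reducing mod 41 gives s = 31 (and t = -12).

31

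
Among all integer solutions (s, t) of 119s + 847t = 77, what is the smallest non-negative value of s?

Euclid: 847 = 7·119 + 14; 119 = 8·14 + 7; 14 = 2·7 + 0 → gcd = 7; 77 = 7·11.
Back-substitution yields 119·(57) + 847·(-8) = 7, so one solution is s = 57·11 = 627, t = -8·11 = -88.
Solutions in s differ by 847/7 = 121; the one in [0, 121) is 627 mod 121 = 22.

22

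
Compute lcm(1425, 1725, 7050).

lcm(1425, 1725) = 1425·1725/gcd = 2458125/75 = 32775
lcm(32775, 7050) = 32775·7050/gcd = 231063750/75 = 3080850

3080850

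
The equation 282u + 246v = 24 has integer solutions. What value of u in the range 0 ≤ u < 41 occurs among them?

Euclid: 282 = 1·246 + 36; 246 = 6·36 + 30; 36 = 1·30 + 6; 30 = 5·6 + 0 → gcd = 6; 24 = 6·4.
Back-substitution yields 282·(7) + 246·(-8) = 6, so one solution is u = 7·4 = 28, v = -8·4 = -32.
Solutions in u differ by 246/6 = 41; the one in [0, 41) is 28 mod 41 = 28.

28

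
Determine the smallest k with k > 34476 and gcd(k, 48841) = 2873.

48841 = 2873·17. Any k with gcd(k, 48841) = 2873 is a multiple of 2873, say 2873s, with s coprime to 17.
Need s > 34476/2873, so s ≥ 13. First s ≥ 13 with gcd(s, 17) = 1 is s = 13. Thus k = 2873·13 = 37349.

37349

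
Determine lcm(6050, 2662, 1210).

lcm(6050, 2662) = 6050·2662/gcd = 16105100/242 = 66550
lcm(66550, 1210) = 66550·1210/gcd = 80525500/1210 = 66550

66550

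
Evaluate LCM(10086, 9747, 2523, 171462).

10086 = 2 · 3 · 41²; 9747 = 3³ · 19²; 2523 = 3 · 29²; 171462 = 2 · 3 · 17 · 41²
lcm takes max exponent of each prime: 2 · 3³ · 17 · 19² · 29² · 41² = 468504311958

468504311958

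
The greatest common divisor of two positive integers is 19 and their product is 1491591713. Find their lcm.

For any two positive integers, gcd × lcm equals their product. Hence lcm = 1491591713 / 19 = 78504827.

78504827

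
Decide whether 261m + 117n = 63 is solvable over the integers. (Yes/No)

Yes

By Bézout, 261m + 117n = 63 has integer solutions iff gcd(261, 117) | 63.
Euclid: 261 = 2·117 + 27; 117 = 4·27 + 9; 27 = 3·9 + 0. gcd = 9; 63 mod 9 = 0. Yes.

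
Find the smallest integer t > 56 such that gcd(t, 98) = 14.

70

98 = 14·7. Any t with gcd(t, 98) = 14 is a multiple of 14, say 14s, with s coprime to 7.
Need s > 56/14, so s ≥ 5. First s ≥ 5 with gcd(s, 7) = 1 is s = 5. Thus t = 14·5 = 70.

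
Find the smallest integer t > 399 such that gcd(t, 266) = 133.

665

gcd(t, 266) = 133 forces 133 | t; write t = 133s. Then gcd(133s, 133·2) = 133·gcd(s, 2), so need gcd(s, 2) = 1.
133s > 399 gives s ≥ 4. The least s ≥ 4 coprime to 2 is 5, so t = 133·5 = 665.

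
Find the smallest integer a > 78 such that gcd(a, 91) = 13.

104

91 = 13·7. Any a with gcd(a, 91) = 13 is a multiple of 13, say 13s, with s coprime to 7.
Need s > 78/13, so s ≥ 7. First s ≥ 7 with gcd(s, 7) = 1 is s = 8. Thus a = 13·8 = 104.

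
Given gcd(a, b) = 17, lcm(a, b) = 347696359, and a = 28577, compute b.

206839

Using ab = gcd(a,b)·lcm(a,b) = 17·347696359 = 5910838103, we get b = 5910838103/28577 = 206839.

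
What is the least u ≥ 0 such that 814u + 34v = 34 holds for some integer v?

0

Reduce mod 34: 814u ≡ 34 (mod 34). With g = gcd(814, 34) = 2 dividing 34, divide through: 407u ≡ 17 (mod 17).
Since gcd(407, 17) = 1, u ≡ 17·(407)⁻¹ ≡ 0 (mod 17). Smallest non-negative: 0.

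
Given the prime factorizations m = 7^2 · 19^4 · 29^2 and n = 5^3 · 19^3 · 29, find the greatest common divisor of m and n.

198911

min exponent per shared prime: 19^3 · 29 = 198911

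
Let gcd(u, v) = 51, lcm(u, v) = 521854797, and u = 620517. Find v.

42891

u·v = gcd·lcm = 51·521854797 = 26614594647, so v = 26614594647/620517 = 42891.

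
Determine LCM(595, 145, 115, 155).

12302815

595 = 5 · 7 · 17; 145 = 5 · 29; 115 = 5 · 23; 155 = 5 · 31
lcm takes max exponent of each prime: 5 · 7 · 17 · 23 · 29 · 31 = 12302815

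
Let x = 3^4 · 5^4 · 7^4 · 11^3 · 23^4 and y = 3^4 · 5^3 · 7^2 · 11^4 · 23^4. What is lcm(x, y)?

498011396165600625

max exponent per prime: 3^4 · 5^4 · 7^4 · 11^4 · 23^4 = 498011396165600625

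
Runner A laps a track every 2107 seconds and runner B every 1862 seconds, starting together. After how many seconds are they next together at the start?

gcd first: 2107 = 1·1862 + 245; 1862 = 7·245 + 147; 245 = 1·147 + 98; 147 = 1·98 + 49; 98 = 2·49 + 0 → gcd = 49
lcm = 2107·1862/gcd = 3923234/49 = 80066

80066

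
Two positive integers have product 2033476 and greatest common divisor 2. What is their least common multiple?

1016738

gcd·lcm = product, so lcm = 2033476/2 = 1016738.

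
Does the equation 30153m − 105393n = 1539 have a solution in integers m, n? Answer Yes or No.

Yes

gcd(30153, 105393): 105393 = 3·30153 + 14934; 30153 = 2·14934 + 285; 14934 = 52·285 + 114; 285 = 2·114 + 57; 114 = 2·57 + 0 → 57
57 divides 1539, so a solution exists.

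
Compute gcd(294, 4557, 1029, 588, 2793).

147

gcd(294, 4557): 4557 = 15·294 + 147; 294 = 2·147 + 0 → 147
gcd(147, 1029): 1029 = 7·147 + 0 → 147
gcd(147, 588): 588 = 4·147 + 0 → 147
gcd(147, 2793): 2793 = 19·147 + 0 → 147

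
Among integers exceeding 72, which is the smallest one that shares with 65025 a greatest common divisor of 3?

78

65025 = 3·21675. Any a with gcd(a, 65025) = 3 is a multiple of 3, say 3s, with s coprime to 21675.
Need s > 72/3, so s ≥ 25. First s ≥ 25 with gcd(s, 21675) = 1 is s = 26. Thus a = 3·26 = 78.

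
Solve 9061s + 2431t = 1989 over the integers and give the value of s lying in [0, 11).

8

Reduce mod 2431: 9061s ≡ 1989 (mod 2431). With g = gcd(9061, 2431) = 221 dividing 1989, divide through: 41s ≡ 9 (mod 11).
Since gcd(41, 11) = 1, s ≡ 9·(41)⁻¹ ≡ 8 (mod 11). Smallest non-negative: 8.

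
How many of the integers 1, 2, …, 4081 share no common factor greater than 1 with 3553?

3553 = 11·17·19. Inclusion–exclusion on these primes:
4081 − ⌊4081/11⌋ − ⌊4081/17⌋ − ⌊4081/19⌋ + ⌊4081/187⌋ + ⌊4081/209⌋ + ⌊4081/323⌋ − ⌊4081/3553⌋ = 3307

3307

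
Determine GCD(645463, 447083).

645463 = 7 · 13 · 41 · 173
447083 = 7 · 13 · 17³
Common: 7 · 13 = 91

91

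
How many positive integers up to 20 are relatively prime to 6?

7

6 = 2·3. Inclusion–exclusion on these primes:
20 − ⌊20/2⌋ − ⌊20/3⌋ + ⌊20/6⌋ = 7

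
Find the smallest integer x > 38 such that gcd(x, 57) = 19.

76

gcd(x, 57) = 19 forces 19 | x; write x = 19s. Then gcd(19s, 19·3) = 19·gcd(s, 3), so need gcd(s, 3) = 1.
19s > 38 gives s ≥ 3. The least s ≥ 3 coprime to 3 is 4, so x = 19·4 = 76.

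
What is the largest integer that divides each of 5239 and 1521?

Euclid: 5239 = 3·1521 + 676; 1521 = 2·676 + 169; 676 = 4·169 + 0. Last nonzero remainder: 169.

169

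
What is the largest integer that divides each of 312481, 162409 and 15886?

169

gcd(312481, 162409): 312481 = 1·162409 + 150072; 162409 = 1·150072 + 12337; 150072 = 12·12337 + 2028; 12337 = 6·2028 + 169; 2028 = 12·169 + 0 → 169
gcd(169, 15886): 15886 = 94·169 + 0 → 169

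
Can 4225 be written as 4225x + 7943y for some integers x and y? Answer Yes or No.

Yes

By Bézout, 4225x + 7943y = 4225 has integer solutions iff gcd(4225, 7943) | 4225.
Euclid: 7943 = 1·4225 + 3718; 4225 = 1·3718 + 507; 3718 = 7·507 + 169; 507 = 3·169 + 0. gcd = 169; 4225 mod 169 = 0. Yes.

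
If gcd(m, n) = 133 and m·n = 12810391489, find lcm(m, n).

96318733

Since gcd(m,n)·lcm(m,n) = mn, lcm = 12810391489/133 = 96318733.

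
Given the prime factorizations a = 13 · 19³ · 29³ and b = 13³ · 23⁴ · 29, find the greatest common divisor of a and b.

min exponent per shared prime: 13 · 29 = 377

377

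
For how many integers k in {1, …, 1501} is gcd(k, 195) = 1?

Prime factors of 195: 3, 5, 13. Count integers ≤ 1501 divisible by none of them.
By inclusion–exclusion: 1501 − ⌊1501/3⌋ − ⌊1501/5⌋ − ⌊1501/13⌋ + ⌊1501/15⌋ + ⌊1501/39⌋ + ⌊1501/65⌋ − ⌊1501/195⌋ = 740.

740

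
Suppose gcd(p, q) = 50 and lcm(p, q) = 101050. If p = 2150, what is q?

2350

p·q = gcd·lcm = 50·101050 = 5052500, so q = 5052500/2150 = 2350.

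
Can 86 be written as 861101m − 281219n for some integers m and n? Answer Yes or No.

gcd(861101, 281219): 861101 = 3·281219 + 17444; 281219 = 16·17444 + 2115; 17444 = 8·2115 + 524; 2115 = 4·524 + 19; 524 = 27·19 + 11; 19 = 1·11 + 8; 11 = 1·8 + 3; 8 = 2·3 + 2; 3 = 1·2 + 1; 2 = 2·1 + 0 → 1
1 divides 86, so a solution exists.

Yes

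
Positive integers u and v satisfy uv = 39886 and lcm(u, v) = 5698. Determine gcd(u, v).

gcd·lcm = product, so gcd = 39886/5698 = 7.

7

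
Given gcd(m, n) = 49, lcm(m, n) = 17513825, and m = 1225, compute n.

Using mn = gcd(m,n)·lcm(m,n) = 49·17513825 = 858177425, we get n = 858177425/1225 = 700553.

700553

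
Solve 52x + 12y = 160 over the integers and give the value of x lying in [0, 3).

Euclid: 52 = 4·12 + 4; 12 = 3·4 + 0 → gcd = 4; 160 = 4·40.
Back-substitution yields 52·(1) + 12·(-4) = 4, so one solution is x = 1·40 = 40, y = -4·40 = -160.
Solutions in x differ by 12/4 = 3; the one in [0, 3) is 40 mod 3 = 1.

1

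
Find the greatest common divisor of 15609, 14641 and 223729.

gcd(15609, 14641): 15609 = 1·14641 + 968; 14641 = 15·968 + 121; 968 = 8·121 + 0 → 121
gcd(121, 223729): 223729 = 1849·121 + 0 → 121

121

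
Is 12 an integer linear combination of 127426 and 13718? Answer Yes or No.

Yes

gcd(127426, 13718): 127426 = 9·13718 + 3964; 13718 = 3·3964 + 1826; 3964 = 2·1826 + 312; 1826 = 5·312 + 266; 312 = 1·266 + 46; 266 = 5·46 + 36; 46 = 1·36 + 10; 36 = 3·10 + 6; 10 = 1·6 + 4; 6 = 1·4 + 2; 4 = 2·2 + 0 → 2
2 divides 12, so a solution exists.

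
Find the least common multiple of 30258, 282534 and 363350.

258853984921350

30258 = 2 · 3² · 41²; 282534 = 2 · 3 · 7² · 31²; 363350 = 2 · 5² · 13² · 43
lcm takes max exponent of each prime: 2 · 3² · 5² · 7² · 13² · 31² · 41² · 43 = 258853984921350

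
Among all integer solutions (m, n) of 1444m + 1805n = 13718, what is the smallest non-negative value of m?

2

Euclid: 1805 = 1·1444 + 361; 1444 = 4·361 + 0 → gcd = 361; 13718 = 361·38.
Back-substitution yields 1444·(-1) + 1805·(1) = 361, so one solution is m = -1·38 = -38, n = 1·38 = 38.
Solutions in m differ by 1805/361 = 5; the one in [0, 5) is -38 mod 5 = 2.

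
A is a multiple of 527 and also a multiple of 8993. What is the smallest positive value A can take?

527 = 17 · 31; 8993 = 17 · 23²
max exponents: 17 · 23² · 31 = 278783

278783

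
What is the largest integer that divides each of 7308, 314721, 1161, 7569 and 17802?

gcd(7308, 314721): 314721 = 43·7308 + 477; 7308 = 15·477 + 153; 477 = 3·153 + 18; 153 = 8·18 + 9; 18 = 2·9 + 0 → 9
gcd(9, 1161): 1161 = 129·9 + 0 → 9
gcd(9, 7569): 7569 = 841·9 + 0 → 9
gcd(9, 17802): 17802 = 1978·9 + 0 → 9

9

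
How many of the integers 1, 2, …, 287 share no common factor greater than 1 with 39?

39 = 3·13. Inclusion–exclusion on these primes:
287 − ⌊287/3⌋ − ⌊287/13⌋ + ⌊287/39⌋ = 177

177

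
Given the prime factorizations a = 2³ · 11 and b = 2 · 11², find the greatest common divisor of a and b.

22

min exponent per shared prime: 2 · 11 = 22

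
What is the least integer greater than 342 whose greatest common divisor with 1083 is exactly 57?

gcd(k, 1083) = 57 forces 57 | k; write k = 57s. Then gcd(57s, 57·19) = 57·gcd(s, 19), so need gcd(s, 19) = 1.
57s > 342 gives s ≥ 7. The least s ≥ 7 coprime to 19 is 7, so k = 57·7 = 399.

399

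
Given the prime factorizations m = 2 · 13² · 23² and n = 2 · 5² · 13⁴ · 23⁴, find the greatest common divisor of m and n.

178802

min exponent per shared prime: 2 · 13² · 23² = 178802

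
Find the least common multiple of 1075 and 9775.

420325

1075 = 5² · 43; 9775 = 5² · 17 · 23
max exponents: 5² · 17 · 23 · 43 = 420325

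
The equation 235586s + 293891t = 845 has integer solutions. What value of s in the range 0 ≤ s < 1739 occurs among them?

gcd(235586, 293891) = 169 (Euclid: 293891 = 1·235586 + 58305; 235586 = 4·58305 + 2366; 58305 = 24·2366 + 1521; 2366 = 1·1521 + 845; 1521 = 1·845 + 676; 845 = 1·676 + 169; 676 = 4·169 + 0), and 169 | 845.
Extended Euclid: 235586·(373) + 293891·(-299) = 169. Scale by 5: s₀ = 1865.
General solution s = s₀ + 1739k; reducing mod 1739 gives s = 126 (and t = -101).

126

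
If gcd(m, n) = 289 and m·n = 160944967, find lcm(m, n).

556903

gcd·lcm = product, so lcm = 160944967/289 = 556903.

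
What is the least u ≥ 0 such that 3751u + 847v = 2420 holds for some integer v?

Euclid: 3751 = 4·847 + 363; 847 = 2·363 + 121; 363 = 3·121 + 0 → gcd = 121; 2420 = 121·20.
Back-substitution yields 3751·(-2) + 847·(9) = 121, so one solution is u = -2·20 = -40, v = 9·20 = 180.
Solutions in u differ by 847/121 = 7; the one in [0, 7) is -40 mod 7 = 2.

2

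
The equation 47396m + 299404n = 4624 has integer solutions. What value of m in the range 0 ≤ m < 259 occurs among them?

gcd(47396, 299404) = 1156 (Euclid: 299404 = 6·47396 + 15028; 47396 = 3·15028 + 2312; 15028 = 6·2312 + 1156; 2312 = 2·1156 + 0), and 1156 | 4624.
Extended Euclid: 47396·(-120) + 299404·(19) = 1156. Scale by 4: m₀ = -480.
General solution m = m₀ + 259t; reducing mod 259 gives m = 38 (and n = -6).

38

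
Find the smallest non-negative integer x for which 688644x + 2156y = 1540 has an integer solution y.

14

Reduce mod 2156: 688644x ≡ 1540 (mod 2156). With g = gcd(688644, 2156) = 44 dividing 1540, divide through: 15651x ≡ 35 (mod 49).
Since gcd(15651, 49) = 1, x ≡ 35·(15651)⁻¹ ≡ 14 (mod 49). Smallest non-negative: 14.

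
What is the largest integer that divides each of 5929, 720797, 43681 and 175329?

121

gcd(5929, 720797): 720797 = 121·5929 + 3388; 5929 = 1·3388 + 2541; 3388 = 1·2541 + 847; 2541 = 3·847 + 0 → 847
gcd(847, 43681): 43681 = 51·847 + 484; 847 = 1·484 + 363; 484 = 1·363 + 121; 363 = 3·121 + 0 → 121
gcd(121, 175329): 175329 = 1449·121 + 0 → 121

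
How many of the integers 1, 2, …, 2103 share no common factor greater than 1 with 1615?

1501

1615 = 5·17·19. Inclusion–exclusion on these primes:
2103 − ⌊2103/5⌋ − ⌊2103/17⌋ − ⌊2103/19⌋ + ⌊2103/85⌋ + ⌊2103/95⌋ + ⌊2103/323⌋ − ⌊2103/1615⌋ = 1501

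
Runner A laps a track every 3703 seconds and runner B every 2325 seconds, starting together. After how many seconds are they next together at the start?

gcd first: 3703 = 1·2325 + 1378; 2325 = 1·1378 + 947; 1378 = 1·947 + 431; 947 = 2·431 + 85; 431 = 5·85 + 6; 85 = 14·6 + 1; 6 = 6·1 + 0 → gcd = 1
lcm = 3703·2325/gcd = 8609475/1 = 8609475

8609475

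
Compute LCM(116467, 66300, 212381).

1083143100

116467 = 13 · 17² · 31; 66300 = 2² · 3 · 5² · 13 · 17; 212381 = 13 · 17 · 31²
lcm takes max exponent of each prime: 2² · 3 · 5² · 13 · 17² · 31² = 1083143100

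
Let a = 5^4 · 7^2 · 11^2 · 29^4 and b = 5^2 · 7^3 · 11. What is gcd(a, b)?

min exponent per shared prime: 5^2 · 7^2 · 11 = 13475

13475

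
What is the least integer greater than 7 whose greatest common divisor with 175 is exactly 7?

175 = 7·25. Any x with gcd(x, 175) = 7 is a multiple of 7, say 7s, with s coprime to 25.
Need s > 7/7, so s ≥ 2. First s ≥ 2 with gcd(s, 25) = 1 is s = 2. Thus x = 7·2 = 14.

14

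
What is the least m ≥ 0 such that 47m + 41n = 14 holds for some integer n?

gcd(47, 41) = 1 (Euclid: 47 = 1·41 + 6; 41 = 6·6 + 5; 6 = 1·5 + 1; 5 = 5·1 + 0), and 1 | 14.
Extended Euclid: 47·(7) + 41·(-8) = 1. Scale by 14: m₀ = 98.
General solution m = m₀ + 41t; reducing mod 41 gives m = 16 (and n = -18).

16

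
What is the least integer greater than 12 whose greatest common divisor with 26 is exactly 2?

26 = 2·13. Any k with gcd(k, 26) = 2 is a multiple of 2, say 2s, with s coprime to 13.
Need s > 12/2, so s ≥ 7. First s ≥ 7 with gcd(s, 13) = 1 is s = 7. Thus k = 2·7 = 14.

14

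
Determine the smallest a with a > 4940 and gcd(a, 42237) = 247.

Multiples of 247 above 4940: 247·21, 247·22, … . Need the cofactor coprime to 42237/247 = 171.
Checking s = 21, 22, … the first with gcd(s, 171) = 1 is s = 22, giving 5434.

5434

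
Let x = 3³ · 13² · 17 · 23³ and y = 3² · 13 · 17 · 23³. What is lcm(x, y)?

943806357

max exponent per prime: 3³ · 13² · 17 · 23³ = 943806357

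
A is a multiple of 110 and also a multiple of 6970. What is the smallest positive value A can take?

76670

gcd first: 6970 = 63·110 + 40; 110 = 2·40 + 30; 40 = 1·30 + 10; 30 = 3·10 + 0 → gcd = 10
lcm = 110·6970/gcd = 766700/10 = 76670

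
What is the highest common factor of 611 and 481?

Euclid: 611 = 1·481 + 130; 481 = 3·130 + 91; 130 = 1·91 + 39; 91 = 2·39 + 13; 39 = 3·13 + 0. Last nonzero remainder: 13.

13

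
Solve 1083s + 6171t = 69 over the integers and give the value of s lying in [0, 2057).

775

Reduce mod 6171: 1083s ≡ 69 (mod 6171). With g = gcd(1083, 6171) = 3 dividing 69, divide through: 361s ≡ 23 (mod 2057).
Since gcd(361, 2057) = 1, s ≡ 23·(361)⁻¹ ≡ 775 (mod 2057). Smallest non-negative: 775.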